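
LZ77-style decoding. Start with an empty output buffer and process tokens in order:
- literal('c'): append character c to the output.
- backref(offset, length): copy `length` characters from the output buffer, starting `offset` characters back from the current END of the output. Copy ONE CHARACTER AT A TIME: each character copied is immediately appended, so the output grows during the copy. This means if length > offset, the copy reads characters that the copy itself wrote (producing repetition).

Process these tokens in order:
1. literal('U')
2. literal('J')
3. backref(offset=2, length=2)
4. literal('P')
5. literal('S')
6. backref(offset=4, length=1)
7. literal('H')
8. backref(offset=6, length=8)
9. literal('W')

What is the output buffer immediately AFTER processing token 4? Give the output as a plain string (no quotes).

Token 1: literal('U'). Output: "U"
Token 2: literal('J'). Output: "UJ"
Token 3: backref(off=2, len=2). Copied 'UJ' from pos 0. Output: "UJUJ"
Token 4: literal('P'). Output: "UJUJP"

Answer: UJUJP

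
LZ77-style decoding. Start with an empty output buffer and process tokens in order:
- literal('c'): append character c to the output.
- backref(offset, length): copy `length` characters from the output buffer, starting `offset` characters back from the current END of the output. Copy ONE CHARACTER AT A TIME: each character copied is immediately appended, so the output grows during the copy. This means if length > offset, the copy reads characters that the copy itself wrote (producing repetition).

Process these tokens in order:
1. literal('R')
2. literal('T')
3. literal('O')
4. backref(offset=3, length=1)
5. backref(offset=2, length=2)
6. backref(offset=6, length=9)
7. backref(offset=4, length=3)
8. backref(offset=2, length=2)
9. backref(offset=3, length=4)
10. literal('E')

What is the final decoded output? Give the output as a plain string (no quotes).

Token 1: literal('R'). Output: "R"
Token 2: literal('T'). Output: "RT"
Token 3: literal('O'). Output: "RTO"
Token 4: backref(off=3, len=1). Copied 'R' from pos 0. Output: "RTOR"
Token 5: backref(off=2, len=2). Copied 'OR' from pos 2. Output: "RTOROR"
Token 6: backref(off=6, len=9) (overlapping!). Copied 'RTORORRTO' from pos 0. Output: "RTORORRTORORRTO"
Token 7: backref(off=4, len=3). Copied 'RRT' from pos 11. Output: "RTORORRTORORRTORRT"
Token 8: backref(off=2, len=2). Copied 'RT' from pos 16. Output: "RTORORRTORORRTORRTRT"
Token 9: backref(off=3, len=4) (overlapping!). Copied 'TRTT' from pos 17. Output: "RTORORRTORORRTORRTRTTRTT"
Token 10: literal('E'). Output: "RTORORRTORORRTORRTRTTRTTE"

Answer: RTORORRTORORRTORRTRTTRTTE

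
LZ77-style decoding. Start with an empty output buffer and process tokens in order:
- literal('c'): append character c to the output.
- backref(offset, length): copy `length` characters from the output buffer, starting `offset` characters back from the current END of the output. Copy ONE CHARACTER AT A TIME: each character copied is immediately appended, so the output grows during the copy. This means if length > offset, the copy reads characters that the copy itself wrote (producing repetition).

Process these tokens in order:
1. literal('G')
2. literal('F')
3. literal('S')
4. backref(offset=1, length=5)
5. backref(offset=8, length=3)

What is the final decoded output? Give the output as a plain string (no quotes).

Answer: GFSSSSSSGFS

Derivation:
Token 1: literal('G'). Output: "G"
Token 2: literal('F'). Output: "GF"
Token 3: literal('S'). Output: "GFS"
Token 4: backref(off=1, len=5) (overlapping!). Copied 'SSSSS' from pos 2. Output: "GFSSSSSS"
Token 5: backref(off=8, len=3). Copied 'GFS' from pos 0. Output: "GFSSSSSSGFS"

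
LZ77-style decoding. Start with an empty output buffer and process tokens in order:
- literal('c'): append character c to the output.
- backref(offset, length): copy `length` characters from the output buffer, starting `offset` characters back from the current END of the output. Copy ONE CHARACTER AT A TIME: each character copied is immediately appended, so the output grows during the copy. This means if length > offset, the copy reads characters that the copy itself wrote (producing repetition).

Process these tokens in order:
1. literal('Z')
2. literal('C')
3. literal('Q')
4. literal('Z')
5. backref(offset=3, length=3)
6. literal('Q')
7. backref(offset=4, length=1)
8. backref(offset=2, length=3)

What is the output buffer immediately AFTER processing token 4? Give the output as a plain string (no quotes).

Token 1: literal('Z'). Output: "Z"
Token 2: literal('C'). Output: "ZC"
Token 3: literal('Q'). Output: "ZCQ"
Token 4: literal('Z'). Output: "ZCQZ"

Answer: ZCQZ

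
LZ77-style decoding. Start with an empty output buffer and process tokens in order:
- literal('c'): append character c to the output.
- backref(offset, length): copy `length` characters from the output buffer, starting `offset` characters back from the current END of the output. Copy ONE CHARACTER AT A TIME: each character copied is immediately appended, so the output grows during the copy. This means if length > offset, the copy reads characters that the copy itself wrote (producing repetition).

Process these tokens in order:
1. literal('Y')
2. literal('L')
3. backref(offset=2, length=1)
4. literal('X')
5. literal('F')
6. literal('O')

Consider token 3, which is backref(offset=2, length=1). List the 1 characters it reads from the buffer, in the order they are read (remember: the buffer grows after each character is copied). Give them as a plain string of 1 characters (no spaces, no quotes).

Token 1: literal('Y'). Output: "Y"
Token 2: literal('L'). Output: "YL"
Token 3: backref(off=2, len=1). Buffer before: "YL" (len 2)
  byte 1: read out[0]='Y', append. Buffer now: "YLY"

Answer: Y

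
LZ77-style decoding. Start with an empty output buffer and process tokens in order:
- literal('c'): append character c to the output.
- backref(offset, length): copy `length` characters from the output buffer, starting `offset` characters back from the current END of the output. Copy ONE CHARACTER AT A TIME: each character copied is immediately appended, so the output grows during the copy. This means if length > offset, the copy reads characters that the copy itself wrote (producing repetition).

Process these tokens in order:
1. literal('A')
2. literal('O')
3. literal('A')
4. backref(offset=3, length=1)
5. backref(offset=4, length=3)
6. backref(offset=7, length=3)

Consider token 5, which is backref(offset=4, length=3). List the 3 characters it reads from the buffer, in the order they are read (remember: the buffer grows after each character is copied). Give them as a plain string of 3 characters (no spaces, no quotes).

Token 1: literal('A'). Output: "A"
Token 2: literal('O'). Output: "AO"
Token 3: literal('A'). Output: "AOA"
Token 4: backref(off=3, len=1). Copied 'A' from pos 0. Output: "AOAA"
Token 5: backref(off=4, len=3). Buffer before: "AOAA" (len 4)
  byte 1: read out[0]='A', append. Buffer now: "AOAAA"
  byte 2: read out[1]='O', append. Buffer now: "AOAAAO"
  byte 3: read out[2]='A', append. Buffer now: "AOAAAOA"

Answer: AOA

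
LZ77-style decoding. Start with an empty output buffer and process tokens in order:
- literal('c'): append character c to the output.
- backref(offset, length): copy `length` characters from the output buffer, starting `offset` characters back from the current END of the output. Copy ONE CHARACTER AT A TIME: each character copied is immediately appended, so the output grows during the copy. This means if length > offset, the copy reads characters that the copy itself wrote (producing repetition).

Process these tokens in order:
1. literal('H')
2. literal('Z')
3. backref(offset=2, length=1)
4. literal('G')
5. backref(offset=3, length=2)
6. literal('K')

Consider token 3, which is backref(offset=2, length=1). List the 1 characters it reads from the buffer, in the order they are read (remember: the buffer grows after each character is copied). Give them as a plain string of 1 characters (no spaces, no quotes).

Token 1: literal('H'). Output: "H"
Token 2: literal('Z'). Output: "HZ"
Token 3: backref(off=2, len=1). Buffer before: "HZ" (len 2)
  byte 1: read out[0]='H', append. Buffer now: "HZH"

Answer: H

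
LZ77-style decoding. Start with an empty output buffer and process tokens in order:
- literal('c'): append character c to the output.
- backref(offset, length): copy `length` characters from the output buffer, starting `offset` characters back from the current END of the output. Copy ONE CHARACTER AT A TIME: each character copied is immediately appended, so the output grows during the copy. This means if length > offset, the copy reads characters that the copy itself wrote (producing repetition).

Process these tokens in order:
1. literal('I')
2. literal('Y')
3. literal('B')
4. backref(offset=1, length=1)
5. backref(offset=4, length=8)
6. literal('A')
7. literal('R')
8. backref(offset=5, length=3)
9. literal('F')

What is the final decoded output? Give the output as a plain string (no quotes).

Answer: IYBBIYBBIYBBARYBBF

Derivation:
Token 1: literal('I'). Output: "I"
Token 2: literal('Y'). Output: "IY"
Token 3: literal('B'). Output: "IYB"
Token 4: backref(off=1, len=1). Copied 'B' from pos 2. Output: "IYBB"
Token 5: backref(off=4, len=8) (overlapping!). Copied 'IYBBIYBB' from pos 0. Output: "IYBBIYBBIYBB"
Token 6: literal('A'). Output: "IYBBIYBBIYBBA"
Token 7: literal('R'). Output: "IYBBIYBBIYBBAR"
Token 8: backref(off=5, len=3). Copied 'YBB' from pos 9. Output: "IYBBIYBBIYBBARYBB"
Token 9: literal('F'). Output: "IYBBIYBBIYBBARYBBF"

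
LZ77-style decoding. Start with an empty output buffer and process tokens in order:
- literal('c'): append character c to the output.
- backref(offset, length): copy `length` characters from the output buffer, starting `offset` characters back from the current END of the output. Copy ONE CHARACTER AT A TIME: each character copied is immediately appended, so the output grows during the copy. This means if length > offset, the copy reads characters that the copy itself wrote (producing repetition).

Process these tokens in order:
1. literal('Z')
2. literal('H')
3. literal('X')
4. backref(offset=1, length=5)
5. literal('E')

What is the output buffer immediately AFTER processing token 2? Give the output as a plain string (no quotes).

Token 1: literal('Z'). Output: "Z"
Token 2: literal('H'). Output: "ZH"

Answer: ZH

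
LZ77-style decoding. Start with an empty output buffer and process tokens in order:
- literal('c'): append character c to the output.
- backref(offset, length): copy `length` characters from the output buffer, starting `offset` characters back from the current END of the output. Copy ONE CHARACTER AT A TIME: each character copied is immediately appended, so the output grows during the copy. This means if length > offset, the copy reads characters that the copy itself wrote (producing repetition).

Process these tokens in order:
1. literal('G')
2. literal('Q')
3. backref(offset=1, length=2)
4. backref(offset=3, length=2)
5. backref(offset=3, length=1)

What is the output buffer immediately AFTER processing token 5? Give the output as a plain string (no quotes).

Answer: GQQQQQQ

Derivation:
Token 1: literal('G'). Output: "G"
Token 2: literal('Q'). Output: "GQ"
Token 3: backref(off=1, len=2) (overlapping!). Copied 'QQ' from pos 1. Output: "GQQQ"
Token 4: backref(off=3, len=2). Copied 'QQ' from pos 1. Output: "GQQQQQ"
Token 5: backref(off=3, len=1). Copied 'Q' from pos 3. Output: "GQQQQQQ"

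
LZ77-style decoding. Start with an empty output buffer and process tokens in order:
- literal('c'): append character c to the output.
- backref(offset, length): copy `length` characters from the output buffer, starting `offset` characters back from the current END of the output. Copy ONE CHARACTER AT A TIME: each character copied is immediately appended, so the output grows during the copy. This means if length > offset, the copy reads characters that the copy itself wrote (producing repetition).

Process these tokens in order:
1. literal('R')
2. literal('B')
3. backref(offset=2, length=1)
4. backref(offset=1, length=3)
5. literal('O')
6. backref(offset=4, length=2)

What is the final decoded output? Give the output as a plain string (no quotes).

Answer: RBRRRRORR

Derivation:
Token 1: literal('R'). Output: "R"
Token 2: literal('B'). Output: "RB"
Token 3: backref(off=2, len=1). Copied 'R' from pos 0. Output: "RBR"
Token 4: backref(off=1, len=3) (overlapping!). Copied 'RRR' from pos 2. Output: "RBRRRR"
Token 5: literal('O'). Output: "RBRRRRO"
Token 6: backref(off=4, len=2). Copied 'RR' from pos 3. Output: "RBRRRRORR"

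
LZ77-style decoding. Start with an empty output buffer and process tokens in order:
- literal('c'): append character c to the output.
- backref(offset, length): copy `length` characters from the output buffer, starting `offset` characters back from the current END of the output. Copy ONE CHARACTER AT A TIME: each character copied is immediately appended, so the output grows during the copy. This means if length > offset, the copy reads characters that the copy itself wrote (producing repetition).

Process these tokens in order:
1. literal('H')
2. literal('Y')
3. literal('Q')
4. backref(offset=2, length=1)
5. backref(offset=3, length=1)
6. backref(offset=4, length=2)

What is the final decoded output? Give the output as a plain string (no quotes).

Answer: HYQYYYQ

Derivation:
Token 1: literal('H'). Output: "H"
Token 2: literal('Y'). Output: "HY"
Token 3: literal('Q'). Output: "HYQ"
Token 4: backref(off=2, len=1). Copied 'Y' from pos 1. Output: "HYQY"
Token 5: backref(off=3, len=1). Copied 'Y' from pos 1. Output: "HYQYY"
Token 6: backref(off=4, len=2). Copied 'YQ' from pos 1. Output: "HYQYYYQ"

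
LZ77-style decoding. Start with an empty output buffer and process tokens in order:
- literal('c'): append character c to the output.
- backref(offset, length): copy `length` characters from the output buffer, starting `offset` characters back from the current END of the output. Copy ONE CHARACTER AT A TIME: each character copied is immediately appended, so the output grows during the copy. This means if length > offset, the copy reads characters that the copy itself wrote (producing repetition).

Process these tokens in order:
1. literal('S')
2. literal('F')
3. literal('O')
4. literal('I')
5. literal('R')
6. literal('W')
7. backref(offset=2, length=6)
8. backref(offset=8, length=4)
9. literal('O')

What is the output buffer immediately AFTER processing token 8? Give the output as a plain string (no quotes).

Answer: SFOIRWRWRWRWRWRW

Derivation:
Token 1: literal('S'). Output: "S"
Token 2: literal('F'). Output: "SF"
Token 3: literal('O'). Output: "SFO"
Token 4: literal('I'). Output: "SFOI"
Token 5: literal('R'). Output: "SFOIR"
Token 6: literal('W'). Output: "SFOIRW"
Token 7: backref(off=2, len=6) (overlapping!). Copied 'RWRWRW' from pos 4. Output: "SFOIRWRWRWRW"
Token 8: backref(off=8, len=4). Copied 'RWRW' from pos 4. Output: "SFOIRWRWRWRWRWRW"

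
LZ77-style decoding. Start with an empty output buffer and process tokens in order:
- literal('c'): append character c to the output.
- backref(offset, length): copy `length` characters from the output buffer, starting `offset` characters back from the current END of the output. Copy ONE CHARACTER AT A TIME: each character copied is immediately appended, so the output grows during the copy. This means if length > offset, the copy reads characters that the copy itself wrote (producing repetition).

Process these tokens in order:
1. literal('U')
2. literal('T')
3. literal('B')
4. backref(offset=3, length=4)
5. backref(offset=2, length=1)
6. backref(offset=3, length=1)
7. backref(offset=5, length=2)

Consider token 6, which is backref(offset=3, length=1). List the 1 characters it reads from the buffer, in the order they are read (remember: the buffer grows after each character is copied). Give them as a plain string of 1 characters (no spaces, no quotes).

Token 1: literal('U'). Output: "U"
Token 2: literal('T'). Output: "UT"
Token 3: literal('B'). Output: "UTB"
Token 4: backref(off=3, len=4) (overlapping!). Copied 'UTBU' from pos 0. Output: "UTBUTBU"
Token 5: backref(off=2, len=1). Copied 'B' from pos 5. Output: "UTBUTBUB"
Token 6: backref(off=3, len=1). Buffer before: "UTBUTBUB" (len 8)
  byte 1: read out[5]='B', append. Buffer now: "UTBUTBUBB"

Answer: B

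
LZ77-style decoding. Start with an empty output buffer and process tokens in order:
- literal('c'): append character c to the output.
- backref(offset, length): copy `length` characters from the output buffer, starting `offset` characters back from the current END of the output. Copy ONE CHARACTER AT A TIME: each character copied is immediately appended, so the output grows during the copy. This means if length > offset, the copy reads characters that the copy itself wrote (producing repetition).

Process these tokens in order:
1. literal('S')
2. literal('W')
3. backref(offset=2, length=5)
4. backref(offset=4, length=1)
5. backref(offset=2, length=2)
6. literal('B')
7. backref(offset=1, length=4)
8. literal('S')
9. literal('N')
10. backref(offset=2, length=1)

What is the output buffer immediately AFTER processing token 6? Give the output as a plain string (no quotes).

Token 1: literal('S'). Output: "S"
Token 2: literal('W'). Output: "SW"
Token 3: backref(off=2, len=5) (overlapping!). Copied 'SWSWS' from pos 0. Output: "SWSWSWS"
Token 4: backref(off=4, len=1). Copied 'W' from pos 3. Output: "SWSWSWSW"
Token 5: backref(off=2, len=2). Copied 'SW' from pos 6. Output: "SWSWSWSWSW"
Token 6: literal('B'). Output: "SWSWSWSWSWB"

Answer: SWSWSWSWSWB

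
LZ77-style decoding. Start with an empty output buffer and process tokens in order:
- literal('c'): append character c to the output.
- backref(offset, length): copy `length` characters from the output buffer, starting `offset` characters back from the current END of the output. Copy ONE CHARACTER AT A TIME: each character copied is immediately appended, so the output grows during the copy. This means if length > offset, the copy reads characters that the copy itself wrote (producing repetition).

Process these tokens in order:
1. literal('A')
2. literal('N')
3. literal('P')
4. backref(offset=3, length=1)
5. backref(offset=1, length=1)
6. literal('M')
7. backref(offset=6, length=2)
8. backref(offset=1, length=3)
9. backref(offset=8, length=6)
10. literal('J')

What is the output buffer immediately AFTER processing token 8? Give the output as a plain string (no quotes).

Answer: ANPAAMANNNN

Derivation:
Token 1: literal('A'). Output: "A"
Token 2: literal('N'). Output: "AN"
Token 3: literal('P'). Output: "ANP"
Token 4: backref(off=3, len=1). Copied 'A' from pos 0. Output: "ANPA"
Token 5: backref(off=1, len=1). Copied 'A' from pos 3. Output: "ANPAA"
Token 6: literal('M'). Output: "ANPAAM"
Token 7: backref(off=6, len=2). Copied 'AN' from pos 0. Output: "ANPAAMAN"
Token 8: backref(off=1, len=3) (overlapping!). Copied 'NNN' from pos 7. Output: "ANPAAMANNNN"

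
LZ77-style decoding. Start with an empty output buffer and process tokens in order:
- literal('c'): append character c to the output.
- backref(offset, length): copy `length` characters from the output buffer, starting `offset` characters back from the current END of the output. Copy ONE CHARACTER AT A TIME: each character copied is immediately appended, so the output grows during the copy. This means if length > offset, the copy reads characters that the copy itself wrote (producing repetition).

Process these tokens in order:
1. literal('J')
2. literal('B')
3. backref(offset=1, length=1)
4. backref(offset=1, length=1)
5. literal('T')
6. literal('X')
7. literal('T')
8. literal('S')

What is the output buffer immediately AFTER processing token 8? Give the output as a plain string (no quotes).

Token 1: literal('J'). Output: "J"
Token 2: literal('B'). Output: "JB"
Token 3: backref(off=1, len=1). Copied 'B' from pos 1. Output: "JBB"
Token 4: backref(off=1, len=1). Copied 'B' from pos 2. Output: "JBBB"
Token 5: literal('T'). Output: "JBBBT"
Token 6: literal('X'). Output: "JBBBTX"
Token 7: literal('T'). Output: "JBBBTXT"
Token 8: literal('S'). Output: "JBBBTXTS"

Answer: JBBBTXTS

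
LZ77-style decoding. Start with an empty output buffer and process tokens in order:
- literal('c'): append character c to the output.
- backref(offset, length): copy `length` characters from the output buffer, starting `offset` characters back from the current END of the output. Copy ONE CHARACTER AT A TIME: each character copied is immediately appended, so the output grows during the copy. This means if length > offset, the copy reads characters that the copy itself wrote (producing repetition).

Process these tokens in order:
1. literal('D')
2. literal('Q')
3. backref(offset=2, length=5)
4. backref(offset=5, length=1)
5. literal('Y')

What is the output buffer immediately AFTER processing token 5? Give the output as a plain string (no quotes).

Answer: DQDQDQDDY

Derivation:
Token 1: literal('D'). Output: "D"
Token 2: literal('Q'). Output: "DQ"
Token 3: backref(off=2, len=5) (overlapping!). Copied 'DQDQD' from pos 0. Output: "DQDQDQD"
Token 4: backref(off=5, len=1). Copied 'D' from pos 2. Output: "DQDQDQDD"
Token 5: literal('Y'). Output: "DQDQDQDDY"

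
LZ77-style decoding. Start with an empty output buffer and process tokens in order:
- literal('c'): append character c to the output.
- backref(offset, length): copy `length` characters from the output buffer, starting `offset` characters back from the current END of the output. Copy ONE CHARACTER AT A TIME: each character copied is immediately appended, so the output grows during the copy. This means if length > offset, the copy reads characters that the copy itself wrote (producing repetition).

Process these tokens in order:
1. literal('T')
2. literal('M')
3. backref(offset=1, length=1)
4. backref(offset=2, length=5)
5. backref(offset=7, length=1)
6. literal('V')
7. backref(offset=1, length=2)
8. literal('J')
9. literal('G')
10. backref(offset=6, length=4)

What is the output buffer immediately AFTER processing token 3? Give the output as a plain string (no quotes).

Token 1: literal('T'). Output: "T"
Token 2: literal('M'). Output: "TM"
Token 3: backref(off=1, len=1). Copied 'M' from pos 1. Output: "TMM"

Answer: TMM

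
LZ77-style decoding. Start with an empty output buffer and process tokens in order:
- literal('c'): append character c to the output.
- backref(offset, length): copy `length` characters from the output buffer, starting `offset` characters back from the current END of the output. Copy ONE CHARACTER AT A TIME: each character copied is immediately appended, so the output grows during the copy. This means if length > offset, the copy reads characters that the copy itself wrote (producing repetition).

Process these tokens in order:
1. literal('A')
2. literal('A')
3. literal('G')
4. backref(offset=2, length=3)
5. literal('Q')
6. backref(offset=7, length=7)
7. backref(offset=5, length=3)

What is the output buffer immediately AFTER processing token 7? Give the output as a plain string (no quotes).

Answer: AAGAGAQAAGAGAQGAG

Derivation:
Token 1: literal('A'). Output: "A"
Token 2: literal('A'). Output: "AA"
Token 3: literal('G'). Output: "AAG"
Token 4: backref(off=2, len=3) (overlapping!). Copied 'AGA' from pos 1. Output: "AAGAGA"
Token 5: literal('Q'). Output: "AAGAGAQ"
Token 6: backref(off=7, len=7). Copied 'AAGAGAQ' from pos 0. Output: "AAGAGAQAAGAGAQ"
Token 7: backref(off=5, len=3). Copied 'GAG' from pos 9. Output: "AAGAGAQAAGAGAQGAG"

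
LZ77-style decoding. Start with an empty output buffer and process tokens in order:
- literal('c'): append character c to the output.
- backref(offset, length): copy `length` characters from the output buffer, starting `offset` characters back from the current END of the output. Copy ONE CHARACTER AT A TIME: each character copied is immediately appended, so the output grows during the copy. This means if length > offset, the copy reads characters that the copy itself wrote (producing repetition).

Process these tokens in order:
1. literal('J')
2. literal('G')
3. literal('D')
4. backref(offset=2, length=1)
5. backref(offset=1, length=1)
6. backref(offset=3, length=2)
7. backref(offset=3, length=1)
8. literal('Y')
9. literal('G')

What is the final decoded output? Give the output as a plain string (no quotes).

Answer: JGDGGDGGYG

Derivation:
Token 1: literal('J'). Output: "J"
Token 2: literal('G'). Output: "JG"
Token 3: literal('D'). Output: "JGD"
Token 4: backref(off=2, len=1). Copied 'G' from pos 1. Output: "JGDG"
Token 5: backref(off=1, len=1). Copied 'G' from pos 3. Output: "JGDGG"
Token 6: backref(off=3, len=2). Copied 'DG' from pos 2. Output: "JGDGGDG"
Token 7: backref(off=3, len=1). Copied 'G' from pos 4. Output: "JGDGGDGG"
Token 8: literal('Y'). Output: "JGDGGDGGY"
Token 9: literal('G'). Output: "JGDGGDGGYG"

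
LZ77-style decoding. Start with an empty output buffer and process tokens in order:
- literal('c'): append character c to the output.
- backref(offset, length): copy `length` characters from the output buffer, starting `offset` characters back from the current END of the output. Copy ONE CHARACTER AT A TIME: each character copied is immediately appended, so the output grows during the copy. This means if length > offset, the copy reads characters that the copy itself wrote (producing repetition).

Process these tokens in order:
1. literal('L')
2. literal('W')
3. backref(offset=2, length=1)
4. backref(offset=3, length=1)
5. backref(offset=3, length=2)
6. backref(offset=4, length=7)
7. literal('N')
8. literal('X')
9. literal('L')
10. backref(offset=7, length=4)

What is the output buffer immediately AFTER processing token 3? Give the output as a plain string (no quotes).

Answer: LWL

Derivation:
Token 1: literal('L'). Output: "L"
Token 2: literal('W'). Output: "LW"
Token 3: backref(off=2, len=1). Copied 'L' from pos 0. Output: "LWL"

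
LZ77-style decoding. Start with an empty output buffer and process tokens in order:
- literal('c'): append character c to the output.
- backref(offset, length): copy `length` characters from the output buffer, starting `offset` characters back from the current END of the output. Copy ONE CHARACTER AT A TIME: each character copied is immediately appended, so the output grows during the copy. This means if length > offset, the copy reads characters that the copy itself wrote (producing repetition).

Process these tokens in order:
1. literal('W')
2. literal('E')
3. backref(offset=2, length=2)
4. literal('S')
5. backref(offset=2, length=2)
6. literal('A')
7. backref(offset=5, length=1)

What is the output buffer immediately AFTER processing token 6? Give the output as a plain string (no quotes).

Answer: WEWESESA

Derivation:
Token 1: literal('W'). Output: "W"
Token 2: literal('E'). Output: "WE"
Token 3: backref(off=2, len=2). Copied 'WE' from pos 0. Output: "WEWE"
Token 4: literal('S'). Output: "WEWES"
Token 5: backref(off=2, len=2). Copied 'ES' from pos 3. Output: "WEWESES"
Token 6: literal('A'). Output: "WEWESESA"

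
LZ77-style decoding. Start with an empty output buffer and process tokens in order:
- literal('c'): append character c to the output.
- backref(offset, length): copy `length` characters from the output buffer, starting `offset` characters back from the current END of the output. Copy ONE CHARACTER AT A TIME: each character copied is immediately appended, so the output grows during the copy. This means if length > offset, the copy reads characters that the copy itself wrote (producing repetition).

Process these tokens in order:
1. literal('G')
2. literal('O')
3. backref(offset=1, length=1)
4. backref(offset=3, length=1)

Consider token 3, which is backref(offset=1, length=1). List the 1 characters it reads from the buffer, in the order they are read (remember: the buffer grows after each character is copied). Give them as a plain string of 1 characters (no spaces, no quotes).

Token 1: literal('G'). Output: "G"
Token 2: literal('O'). Output: "GO"
Token 3: backref(off=1, len=1). Buffer before: "GO" (len 2)
  byte 1: read out[1]='O', append. Buffer now: "GOO"

Answer: O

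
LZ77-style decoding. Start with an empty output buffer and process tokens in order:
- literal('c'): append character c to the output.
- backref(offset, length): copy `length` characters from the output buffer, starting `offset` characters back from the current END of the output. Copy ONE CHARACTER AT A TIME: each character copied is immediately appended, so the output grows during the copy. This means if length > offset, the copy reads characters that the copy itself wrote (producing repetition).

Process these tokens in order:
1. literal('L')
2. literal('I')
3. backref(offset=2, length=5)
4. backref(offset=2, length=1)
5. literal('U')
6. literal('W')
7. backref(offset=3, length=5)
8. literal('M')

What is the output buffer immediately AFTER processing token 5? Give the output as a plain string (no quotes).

Answer: LILILILIU

Derivation:
Token 1: literal('L'). Output: "L"
Token 2: literal('I'). Output: "LI"
Token 3: backref(off=2, len=5) (overlapping!). Copied 'LILIL' from pos 0. Output: "LILILIL"
Token 4: backref(off=2, len=1). Copied 'I' from pos 5. Output: "LILILILI"
Token 5: literal('U'). Output: "LILILILIU"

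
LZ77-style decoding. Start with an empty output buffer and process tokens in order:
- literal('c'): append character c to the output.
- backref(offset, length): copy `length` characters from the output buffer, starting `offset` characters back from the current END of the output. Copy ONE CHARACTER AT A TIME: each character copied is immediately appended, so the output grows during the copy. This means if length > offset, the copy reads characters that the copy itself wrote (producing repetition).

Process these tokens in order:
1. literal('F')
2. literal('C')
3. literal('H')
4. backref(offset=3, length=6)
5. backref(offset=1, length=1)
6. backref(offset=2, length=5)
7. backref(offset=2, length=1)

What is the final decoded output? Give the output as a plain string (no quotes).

Token 1: literal('F'). Output: "F"
Token 2: literal('C'). Output: "FC"
Token 3: literal('H'). Output: "FCH"
Token 4: backref(off=3, len=6) (overlapping!). Copied 'FCHFCH' from pos 0. Output: "FCHFCHFCH"
Token 5: backref(off=1, len=1). Copied 'H' from pos 8. Output: "FCHFCHFCHH"
Token 6: backref(off=2, len=5) (overlapping!). Copied 'HHHHH' from pos 8. Output: "FCHFCHFCHHHHHHH"
Token 7: backref(off=2, len=1). Copied 'H' from pos 13. Output: "FCHFCHFCHHHHHHHH"

Answer: FCHFCHFCHHHHHHHH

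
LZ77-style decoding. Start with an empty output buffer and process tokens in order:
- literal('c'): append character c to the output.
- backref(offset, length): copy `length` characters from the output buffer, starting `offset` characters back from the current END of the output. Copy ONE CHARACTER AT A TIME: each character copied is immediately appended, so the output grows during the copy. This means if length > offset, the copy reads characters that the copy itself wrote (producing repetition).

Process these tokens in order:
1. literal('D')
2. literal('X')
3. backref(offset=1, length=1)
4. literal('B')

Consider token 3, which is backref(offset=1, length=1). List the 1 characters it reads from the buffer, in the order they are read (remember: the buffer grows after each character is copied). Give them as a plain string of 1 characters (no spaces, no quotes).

Token 1: literal('D'). Output: "D"
Token 2: literal('X'). Output: "DX"
Token 3: backref(off=1, len=1). Buffer before: "DX" (len 2)
  byte 1: read out[1]='X', append. Buffer now: "DXX"

Answer: X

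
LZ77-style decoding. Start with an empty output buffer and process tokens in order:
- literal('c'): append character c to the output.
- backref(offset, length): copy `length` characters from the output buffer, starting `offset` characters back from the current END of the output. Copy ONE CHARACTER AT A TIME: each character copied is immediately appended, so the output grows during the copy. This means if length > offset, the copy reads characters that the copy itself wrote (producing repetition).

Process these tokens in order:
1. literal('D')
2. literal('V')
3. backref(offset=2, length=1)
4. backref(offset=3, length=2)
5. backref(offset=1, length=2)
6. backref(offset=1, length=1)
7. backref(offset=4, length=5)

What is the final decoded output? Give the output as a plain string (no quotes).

Token 1: literal('D'). Output: "D"
Token 2: literal('V'). Output: "DV"
Token 3: backref(off=2, len=1). Copied 'D' from pos 0. Output: "DVD"
Token 4: backref(off=3, len=2). Copied 'DV' from pos 0. Output: "DVDDV"
Token 5: backref(off=1, len=2) (overlapping!). Copied 'VV' from pos 4. Output: "DVDDVVV"
Token 6: backref(off=1, len=1). Copied 'V' from pos 6. Output: "DVDDVVVV"
Token 7: backref(off=4, len=5) (overlapping!). Copied 'VVVVV' from pos 4. Output: "DVDDVVVVVVVVV"

Answer: DVDDVVVVVVVVV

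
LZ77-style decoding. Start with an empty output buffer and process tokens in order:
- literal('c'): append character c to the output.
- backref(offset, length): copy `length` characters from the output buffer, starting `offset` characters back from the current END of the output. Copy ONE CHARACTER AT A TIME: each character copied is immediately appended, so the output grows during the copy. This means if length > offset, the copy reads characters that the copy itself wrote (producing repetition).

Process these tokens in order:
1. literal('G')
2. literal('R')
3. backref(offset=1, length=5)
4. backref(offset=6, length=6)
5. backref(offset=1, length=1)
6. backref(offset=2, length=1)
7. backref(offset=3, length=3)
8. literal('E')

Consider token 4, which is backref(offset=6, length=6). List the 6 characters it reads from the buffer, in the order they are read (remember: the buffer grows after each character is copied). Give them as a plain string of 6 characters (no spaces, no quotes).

Token 1: literal('G'). Output: "G"
Token 2: literal('R'). Output: "GR"
Token 3: backref(off=1, len=5) (overlapping!). Copied 'RRRRR' from pos 1. Output: "GRRRRRR"
Token 4: backref(off=6, len=6). Buffer before: "GRRRRRR" (len 7)
  byte 1: read out[1]='R', append. Buffer now: "GRRRRRRR"
  byte 2: read out[2]='R', append. Buffer now: "GRRRRRRRR"
  byte 3: read out[3]='R', append. Buffer now: "GRRRRRRRRR"
  byte 4: read out[4]='R', append. Buffer now: "GRRRRRRRRRR"
  byte 5: read out[5]='R', append. Buffer now: "GRRRRRRRRRRR"
  byte 6: read out[6]='R', append. Buffer now: "GRRRRRRRRRRRR"

Answer: RRRRRR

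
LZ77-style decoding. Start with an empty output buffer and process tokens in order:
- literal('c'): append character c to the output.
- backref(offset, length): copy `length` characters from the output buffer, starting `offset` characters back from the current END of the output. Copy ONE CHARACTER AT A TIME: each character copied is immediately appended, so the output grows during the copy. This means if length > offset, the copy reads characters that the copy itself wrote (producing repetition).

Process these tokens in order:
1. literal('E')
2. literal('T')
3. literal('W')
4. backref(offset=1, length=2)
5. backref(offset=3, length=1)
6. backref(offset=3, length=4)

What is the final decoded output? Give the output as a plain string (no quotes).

Answer: ETWWWWWWWW

Derivation:
Token 1: literal('E'). Output: "E"
Token 2: literal('T'). Output: "ET"
Token 3: literal('W'). Output: "ETW"
Token 4: backref(off=1, len=2) (overlapping!). Copied 'WW' from pos 2. Output: "ETWWW"
Token 5: backref(off=3, len=1). Copied 'W' from pos 2. Output: "ETWWWW"
Token 6: backref(off=3, len=4) (overlapping!). Copied 'WWWW' from pos 3. Output: "ETWWWWWWWW"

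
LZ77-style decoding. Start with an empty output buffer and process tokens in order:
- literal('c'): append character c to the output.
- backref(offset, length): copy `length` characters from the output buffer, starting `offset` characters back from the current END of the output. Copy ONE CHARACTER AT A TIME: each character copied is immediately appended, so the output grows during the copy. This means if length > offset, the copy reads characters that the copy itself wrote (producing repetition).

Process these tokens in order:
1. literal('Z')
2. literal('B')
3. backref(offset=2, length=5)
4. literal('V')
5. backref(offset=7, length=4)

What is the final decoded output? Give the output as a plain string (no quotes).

Answer: ZBZBZBZVBZBZ

Derivation:
Token 1: literal('Z'). Output: "Z"
Token 2: literal('B'). Output: "ZB"
Token 3: backref(off=2, len=5) (overlapping!). Copied 'ZBZBZ' from pos 0. Output: "ZBZBZBZ"
Token 4: literal('V'). Output: "ZBZBZBZV"
Token 5: backref(off=7, len=4). Copied 'BZBZ' from pos 1. Output: "ZBZBZBZVBZBZ"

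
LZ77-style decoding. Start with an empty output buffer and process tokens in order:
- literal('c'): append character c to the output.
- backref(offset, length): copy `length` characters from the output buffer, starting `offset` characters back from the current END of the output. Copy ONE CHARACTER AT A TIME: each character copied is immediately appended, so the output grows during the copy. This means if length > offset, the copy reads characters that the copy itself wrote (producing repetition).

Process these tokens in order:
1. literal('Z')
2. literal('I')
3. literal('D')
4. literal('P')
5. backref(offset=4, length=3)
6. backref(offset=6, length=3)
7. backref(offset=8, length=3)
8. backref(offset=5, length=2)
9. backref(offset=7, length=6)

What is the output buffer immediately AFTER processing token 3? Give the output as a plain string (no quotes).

Answer: ZID

Derivation:
Token 1: literal('Z'). Output: "Z"
Token 2: literal('I'). Output: "ZI"
Token 3: literal('D'). Output: "ZID"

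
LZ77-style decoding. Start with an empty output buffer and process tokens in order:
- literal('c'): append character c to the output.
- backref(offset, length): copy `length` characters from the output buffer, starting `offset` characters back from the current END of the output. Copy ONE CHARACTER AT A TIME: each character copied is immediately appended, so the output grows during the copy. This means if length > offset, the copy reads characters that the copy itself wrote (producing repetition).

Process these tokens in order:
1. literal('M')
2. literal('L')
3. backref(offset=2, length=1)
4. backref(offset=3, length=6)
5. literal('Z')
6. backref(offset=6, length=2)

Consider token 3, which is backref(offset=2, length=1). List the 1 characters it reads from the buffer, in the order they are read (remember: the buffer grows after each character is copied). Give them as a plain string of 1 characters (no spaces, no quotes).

Token 1: literal('M'). Output: "M"
Token 2: literal('L'). Output: "ML"
Token 3: backref(off=2, len=1). Buffer before: "ML" (len 2)
  byte 1: read out[0]='M', append. Buffer now: "MLM"

Answer: M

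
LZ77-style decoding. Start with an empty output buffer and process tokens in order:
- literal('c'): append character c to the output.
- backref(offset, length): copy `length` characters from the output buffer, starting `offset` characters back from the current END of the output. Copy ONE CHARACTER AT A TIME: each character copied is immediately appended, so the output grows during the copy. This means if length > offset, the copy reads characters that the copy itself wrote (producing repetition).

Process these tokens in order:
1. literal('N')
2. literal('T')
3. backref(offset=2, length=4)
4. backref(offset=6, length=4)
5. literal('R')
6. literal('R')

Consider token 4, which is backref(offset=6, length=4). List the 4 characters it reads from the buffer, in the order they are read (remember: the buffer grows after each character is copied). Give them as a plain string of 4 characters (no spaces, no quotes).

Answer: NTNT

Derivation:
Token 1: literal('N'). Output: "N"
Token 2: literal('T'). Output: "NT"
Token 3: backref(off=2, len=4) (overlapping!). Copied 'NTNT' from pos 0. Output: "NTNTNT"
Token 4: backref(off=6, len=4). Buffer before: "NTNTNT" (len 6)
  byte 1: read out[0]='N', append. Buffer now: "NTNTNTN"
  byte 2: read out[1]='T', append. Buffer now: "NTNTNTNT"
  byte 3: read out[2]='N', append. Buffer now: "NTNTNTNTN"
  byte 4: read out[3]='T', append. Buffer now: "NTNTNTNTNT"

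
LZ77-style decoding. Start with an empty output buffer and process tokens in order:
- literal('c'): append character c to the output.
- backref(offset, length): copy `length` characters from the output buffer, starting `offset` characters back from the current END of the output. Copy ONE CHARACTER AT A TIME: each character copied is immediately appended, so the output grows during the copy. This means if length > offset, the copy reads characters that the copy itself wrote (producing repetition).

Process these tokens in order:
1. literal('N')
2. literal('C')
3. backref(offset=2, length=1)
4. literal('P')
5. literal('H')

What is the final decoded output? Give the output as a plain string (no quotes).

Answer: NCNPH

Derivation:
Token 1: literal('N'). Output: "N"
Token 2: literal('C'). Output: "NC"
Token 3: backref(off=2, len=1). Copied 'N' from pos 0. Output: "NCN"
Token 4: literal('P'). Output: "NCNP"
Token 5: literal('H'). Output: "NCNPH"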